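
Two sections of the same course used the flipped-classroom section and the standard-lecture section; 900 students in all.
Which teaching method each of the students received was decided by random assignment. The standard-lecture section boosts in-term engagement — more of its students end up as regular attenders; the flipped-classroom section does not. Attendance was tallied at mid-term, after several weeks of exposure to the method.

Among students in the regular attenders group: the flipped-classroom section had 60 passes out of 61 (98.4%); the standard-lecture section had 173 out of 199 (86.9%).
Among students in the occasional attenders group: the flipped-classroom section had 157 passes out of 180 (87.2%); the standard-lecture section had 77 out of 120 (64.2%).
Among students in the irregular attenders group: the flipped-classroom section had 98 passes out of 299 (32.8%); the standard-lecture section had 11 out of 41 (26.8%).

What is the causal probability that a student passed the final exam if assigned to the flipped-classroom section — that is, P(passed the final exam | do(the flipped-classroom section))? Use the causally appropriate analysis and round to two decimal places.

The stratified and pooled comparisons disagree (the flipped-classroom section wins within each mid-term attendance; the standard-lecture section wins overall), so the answer turns on the causal role of mid-term attendance.
The distribution of mid-term attendance is itself part of what the teaching method does — it is an intermediate outcome. Holding it fixed would remove that part of the effect; the total effect is the pooled difference.
So P(outcome | do(the flipped-classroom section)) is just the pooled rate for the flipped-classroom section: 315/540 = 0.583.

0.58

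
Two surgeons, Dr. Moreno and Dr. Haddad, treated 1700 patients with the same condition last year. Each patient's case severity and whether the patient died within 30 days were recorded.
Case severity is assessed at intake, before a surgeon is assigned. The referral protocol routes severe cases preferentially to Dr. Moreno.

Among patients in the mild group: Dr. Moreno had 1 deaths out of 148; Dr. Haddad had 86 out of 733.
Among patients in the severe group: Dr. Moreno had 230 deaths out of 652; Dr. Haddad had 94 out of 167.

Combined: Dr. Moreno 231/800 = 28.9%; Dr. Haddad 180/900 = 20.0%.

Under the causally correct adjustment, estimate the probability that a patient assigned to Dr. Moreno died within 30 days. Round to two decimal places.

Within every case severity level Dr. Moreno has the lower rate, yet pooled Dr. Haddad does — Simpson's reversal.
Nothing the surgeon does changes case severity; the imbalance is an allocation artefact. With case severity also predicting the outcome, the pooled figure is confounded, and the within-stratum comparison is the causal one.
Standardising Dr. Moreno to the population case severity mix: 0.518·1/148 + 0.482·230/652 = 0.173.

0.17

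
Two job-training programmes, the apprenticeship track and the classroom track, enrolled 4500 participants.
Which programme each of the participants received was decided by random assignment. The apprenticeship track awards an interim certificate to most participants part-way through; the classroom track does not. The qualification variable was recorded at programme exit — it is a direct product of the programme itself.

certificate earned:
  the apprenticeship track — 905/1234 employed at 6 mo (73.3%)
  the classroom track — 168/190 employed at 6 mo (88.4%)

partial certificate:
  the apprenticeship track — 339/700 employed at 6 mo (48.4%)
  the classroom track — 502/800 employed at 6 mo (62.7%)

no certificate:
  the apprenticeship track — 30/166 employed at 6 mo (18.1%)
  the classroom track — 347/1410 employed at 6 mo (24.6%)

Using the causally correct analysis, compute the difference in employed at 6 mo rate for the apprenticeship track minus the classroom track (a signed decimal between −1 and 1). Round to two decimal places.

+0.18

the classroom track is higher inside every qualification attained during the programme stratum but the apprenticeship track is higher in aggregate. Whether to stratify depends on how qualification attained during the programme relates to the programme.
Qualification attained during the programme lies on the pathway programme → qualification attained during the programme → outcome, so adjusting for it blocks the indirect effect. For the total causal effect of programme, use the unadjusted pooled rates.
The causal difference is the pooled difference: 0.607 − 0.424 = +0.183.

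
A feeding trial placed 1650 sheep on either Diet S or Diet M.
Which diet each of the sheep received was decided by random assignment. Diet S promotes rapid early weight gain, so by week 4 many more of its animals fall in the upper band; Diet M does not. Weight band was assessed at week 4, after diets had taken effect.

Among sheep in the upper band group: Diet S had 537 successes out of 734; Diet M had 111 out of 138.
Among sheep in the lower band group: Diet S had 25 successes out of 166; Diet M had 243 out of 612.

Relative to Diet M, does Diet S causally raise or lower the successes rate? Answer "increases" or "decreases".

increases

Week-4 weight band here is a post-treatment variable shaped by the diet; conditioning on it would introduce bias rather than remove it. The overall comparison is the causal one.
Pooled: Diet S 62.4% vs Diet M 47.2%; Diet S is higher overall.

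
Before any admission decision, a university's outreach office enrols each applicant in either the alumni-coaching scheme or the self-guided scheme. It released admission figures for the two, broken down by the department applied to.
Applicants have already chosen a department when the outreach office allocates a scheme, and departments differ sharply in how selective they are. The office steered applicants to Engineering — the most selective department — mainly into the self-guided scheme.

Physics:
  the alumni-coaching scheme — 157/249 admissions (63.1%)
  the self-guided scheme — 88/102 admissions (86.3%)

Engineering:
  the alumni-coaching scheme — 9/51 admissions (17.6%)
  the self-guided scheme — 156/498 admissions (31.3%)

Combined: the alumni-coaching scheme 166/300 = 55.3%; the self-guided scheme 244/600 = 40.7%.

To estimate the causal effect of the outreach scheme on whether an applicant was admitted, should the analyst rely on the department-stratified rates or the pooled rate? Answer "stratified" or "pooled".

stratified

Department differs across outreach schemes for reasons unrelated to any effect of the outreach scheme itself, and it separately predicts the outcome — a classic confounder. We must compare within department levels.
Within each level — Physics: 63.1% vs 86.3%; Engineering: 17.6% vs 31.3% — the self-guided scheme is higher every time.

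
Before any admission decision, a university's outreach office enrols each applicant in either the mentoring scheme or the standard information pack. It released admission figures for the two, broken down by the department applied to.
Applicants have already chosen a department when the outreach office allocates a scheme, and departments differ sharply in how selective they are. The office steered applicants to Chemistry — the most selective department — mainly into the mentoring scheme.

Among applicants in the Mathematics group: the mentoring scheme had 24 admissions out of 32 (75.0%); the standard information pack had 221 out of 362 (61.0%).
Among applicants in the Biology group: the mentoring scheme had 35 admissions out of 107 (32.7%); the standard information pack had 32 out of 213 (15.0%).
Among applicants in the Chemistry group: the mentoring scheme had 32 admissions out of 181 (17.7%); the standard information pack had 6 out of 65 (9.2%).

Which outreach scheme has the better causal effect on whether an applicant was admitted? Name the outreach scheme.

the mentoring scheme

the mentoring scheme is higher inside every department stratum but the standard information pack is higher in aggregate. Whether to stratify depends on how department relates to the outreach scheme.
Nothing the outreach scheme does changes department; the imbalance is an allocation artefact. With department also predicting the outcome, the pooled figure is confounded, and the within-stratum comparison is the causal one.
Within each level — Mathematics: 75.0% vs 61.0%; Biology: 32.7% vs 15.0%; Chemistry: 17.7% vs 9.2% — the mentoring scheme is higher every time.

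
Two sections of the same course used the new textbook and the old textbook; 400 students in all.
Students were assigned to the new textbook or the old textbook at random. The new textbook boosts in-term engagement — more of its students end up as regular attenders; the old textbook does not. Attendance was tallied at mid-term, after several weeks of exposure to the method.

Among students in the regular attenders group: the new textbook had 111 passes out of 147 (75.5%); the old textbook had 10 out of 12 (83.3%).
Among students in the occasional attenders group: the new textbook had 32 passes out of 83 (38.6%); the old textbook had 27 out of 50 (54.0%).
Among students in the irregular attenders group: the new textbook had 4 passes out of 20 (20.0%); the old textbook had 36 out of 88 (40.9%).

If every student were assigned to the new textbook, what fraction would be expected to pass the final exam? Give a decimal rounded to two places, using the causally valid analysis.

0.59

Within every mid-term attendance level the old textbook has the higher rate, yet pooled the new textbook does — Simpson's reversal.
Mid-term attendance lies on the pathway teaching method → mid-term attendance → outcome, so adjusting for it blocks the indirect effect. For the total causal effect of teaching method, use the unadjusted pooled rates.
So P(outcome | do(the new textbook)) is just the pooled rate for the new textbook: 147/250 = 0.588.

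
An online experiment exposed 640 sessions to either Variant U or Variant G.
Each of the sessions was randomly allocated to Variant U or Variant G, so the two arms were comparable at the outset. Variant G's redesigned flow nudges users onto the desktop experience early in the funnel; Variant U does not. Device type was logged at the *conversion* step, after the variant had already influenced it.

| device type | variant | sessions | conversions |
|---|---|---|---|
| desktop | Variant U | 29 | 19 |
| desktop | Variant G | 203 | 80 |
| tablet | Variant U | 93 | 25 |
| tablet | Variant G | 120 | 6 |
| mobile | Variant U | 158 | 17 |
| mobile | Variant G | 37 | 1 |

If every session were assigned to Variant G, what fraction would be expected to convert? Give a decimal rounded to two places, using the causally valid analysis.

0.24

Within every device type level Variant U has the higher rate, yet pooled Variant G does — Simpson's reversal.
Because the variant influences device type, device type is a post-treatment mediator, not a confounder. Stratifying on it would bias the estimate; the causal effect is the crude pooled difference.
So P(outcome | do(Variant G)) is just the pooled rate for Variant G: 87/360 = 0.242.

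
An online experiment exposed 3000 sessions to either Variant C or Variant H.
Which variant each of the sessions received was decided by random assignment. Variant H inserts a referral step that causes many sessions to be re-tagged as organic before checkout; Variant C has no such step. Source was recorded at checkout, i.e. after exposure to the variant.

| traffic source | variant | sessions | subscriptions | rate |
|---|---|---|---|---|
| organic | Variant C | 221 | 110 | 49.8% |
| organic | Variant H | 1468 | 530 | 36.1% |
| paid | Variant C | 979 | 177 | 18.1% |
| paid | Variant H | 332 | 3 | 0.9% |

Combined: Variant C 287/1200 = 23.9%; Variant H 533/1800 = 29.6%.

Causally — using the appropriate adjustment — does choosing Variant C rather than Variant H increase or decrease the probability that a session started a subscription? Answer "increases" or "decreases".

decreases

Variant C is higher inside every traffic source stratum but Variant H is higher in aggregate. Whether to stratify depends on how traffic source relates to the variant.
Stratifying would compare variants among sessions the variants themselves sorted into traffic source groups — a form of selection on an intermediate. The unconditioned pooled rates give the total causal effect.
Pooled: Variant C 23.9% vs Variant H 29.6%; Variant H is higher overall.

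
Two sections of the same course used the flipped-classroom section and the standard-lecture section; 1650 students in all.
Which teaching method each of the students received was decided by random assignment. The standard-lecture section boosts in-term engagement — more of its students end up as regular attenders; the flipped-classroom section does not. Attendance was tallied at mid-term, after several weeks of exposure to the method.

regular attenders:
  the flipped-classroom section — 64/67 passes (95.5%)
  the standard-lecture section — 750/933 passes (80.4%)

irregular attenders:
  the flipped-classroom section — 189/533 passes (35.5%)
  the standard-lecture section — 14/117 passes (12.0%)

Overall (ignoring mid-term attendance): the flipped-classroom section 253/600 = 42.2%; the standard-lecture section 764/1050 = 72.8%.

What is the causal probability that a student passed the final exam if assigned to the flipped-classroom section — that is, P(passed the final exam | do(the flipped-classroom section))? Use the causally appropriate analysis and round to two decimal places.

Mid-term attendance here is a post-treatment variable shaped by the teaching method; conditioning on it would introduce bias rather than remove it. The overall comparison is the causal one.
So P(outcome | do(the flipped-classroom section)) is just the pooled rate for the flipped-classroom section: 253/600 = 0.422.

0.42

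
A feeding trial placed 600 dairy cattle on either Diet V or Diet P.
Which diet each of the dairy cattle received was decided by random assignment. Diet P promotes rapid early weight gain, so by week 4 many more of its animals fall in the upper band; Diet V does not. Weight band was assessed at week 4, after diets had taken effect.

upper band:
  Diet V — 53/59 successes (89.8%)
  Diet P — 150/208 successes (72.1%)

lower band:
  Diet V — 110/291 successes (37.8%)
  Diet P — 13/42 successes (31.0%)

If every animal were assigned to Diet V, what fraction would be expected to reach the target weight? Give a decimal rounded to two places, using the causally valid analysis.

0.47

Diet V is higher inside every week-4 weight band stratum but Diet P is higher in aggregate. Whether to stratify depends on how week-4 weight band relates to the diet.
Week-4 weight band is recorded after the diet and is itself shifted by it — it sits on the causal path from diet to outcome. Conditioning on a mediator would strip out part of the effect we want; the pooled comparison gives the total causal effect.
So P(outcome | do(Diet V)) is just the pooled rate for Diet V: 163/350 = 0.466.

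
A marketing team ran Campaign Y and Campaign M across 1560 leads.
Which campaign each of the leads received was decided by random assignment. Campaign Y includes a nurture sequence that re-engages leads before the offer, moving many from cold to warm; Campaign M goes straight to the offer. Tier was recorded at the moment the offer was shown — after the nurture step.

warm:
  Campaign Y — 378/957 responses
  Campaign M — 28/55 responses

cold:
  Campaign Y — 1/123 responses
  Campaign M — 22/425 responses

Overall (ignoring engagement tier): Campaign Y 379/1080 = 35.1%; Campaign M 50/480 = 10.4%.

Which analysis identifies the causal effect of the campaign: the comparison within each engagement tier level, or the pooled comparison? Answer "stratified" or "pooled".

The stratified and pooled comparisons disagree (Campaign M wins within each engagement tier; Campaign Y wins overall), so the answer turns on the causal role of engagement tier.
Engagement tier is downstream of the campaign. One should not condition on a consequence of treatment, so the overall rates are the right comparison.
Pooled: Campaign Y 35.1% vs Campaign M 10.4%; Campaign Y is higher overall.

pooled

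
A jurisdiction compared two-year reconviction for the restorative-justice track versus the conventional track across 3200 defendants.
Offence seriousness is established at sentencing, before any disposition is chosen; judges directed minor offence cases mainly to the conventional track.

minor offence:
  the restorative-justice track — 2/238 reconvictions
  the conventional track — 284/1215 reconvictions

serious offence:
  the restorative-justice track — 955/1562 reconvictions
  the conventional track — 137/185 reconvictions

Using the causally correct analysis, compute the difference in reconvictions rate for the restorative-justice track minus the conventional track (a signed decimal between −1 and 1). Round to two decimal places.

-0.17

Within every offence seriousness level the restorative-justice track has the lower rate, yet pooled the conventional track does — Simpson's reversal.
Here offence seriousness is a common cause — it drives both which disposition a case falls under and the outcome. The crude comparison mixes populations; the stratum-specific rates are the causally relevant ones.
Adjusting over the population distribution of offence seriousness: 0.454·(0.008−0.234) + 0.546·(0.611−0.741) = -0.173.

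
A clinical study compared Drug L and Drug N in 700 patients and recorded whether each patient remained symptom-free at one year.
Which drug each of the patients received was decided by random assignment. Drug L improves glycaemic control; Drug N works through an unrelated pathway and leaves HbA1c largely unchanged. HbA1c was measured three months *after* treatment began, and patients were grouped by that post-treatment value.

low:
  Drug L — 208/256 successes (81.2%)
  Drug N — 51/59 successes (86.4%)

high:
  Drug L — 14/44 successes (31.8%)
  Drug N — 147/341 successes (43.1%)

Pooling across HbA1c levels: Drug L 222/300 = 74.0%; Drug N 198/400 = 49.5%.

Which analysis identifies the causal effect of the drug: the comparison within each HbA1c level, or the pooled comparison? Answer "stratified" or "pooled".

pooled

Stratifying would compare drugs among patients the drugs themselves sorted into HbA1c groups — a form of selection on an intermediate. The unconditioned pooled rates give the total causal effect.
Pooled: Drug L 74.0% vs Drug N 49.5%; Drug L is higher overall.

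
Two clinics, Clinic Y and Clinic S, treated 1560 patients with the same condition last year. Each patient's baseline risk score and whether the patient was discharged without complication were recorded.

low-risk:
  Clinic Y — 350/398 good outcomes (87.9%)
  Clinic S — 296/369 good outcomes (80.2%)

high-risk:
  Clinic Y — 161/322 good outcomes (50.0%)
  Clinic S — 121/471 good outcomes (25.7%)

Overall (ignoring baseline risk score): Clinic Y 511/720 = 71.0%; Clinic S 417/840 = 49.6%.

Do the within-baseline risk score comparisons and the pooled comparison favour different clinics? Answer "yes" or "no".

no

Within each baseline risk score level (low-risk 87.9% vs 80.2%; high-risk 50.0% vs 25.7%), Clinic Y has the higher rate every time. Pooled: 71.0% vs 49.6% — Clinic Y has the higher rate overall. They agree.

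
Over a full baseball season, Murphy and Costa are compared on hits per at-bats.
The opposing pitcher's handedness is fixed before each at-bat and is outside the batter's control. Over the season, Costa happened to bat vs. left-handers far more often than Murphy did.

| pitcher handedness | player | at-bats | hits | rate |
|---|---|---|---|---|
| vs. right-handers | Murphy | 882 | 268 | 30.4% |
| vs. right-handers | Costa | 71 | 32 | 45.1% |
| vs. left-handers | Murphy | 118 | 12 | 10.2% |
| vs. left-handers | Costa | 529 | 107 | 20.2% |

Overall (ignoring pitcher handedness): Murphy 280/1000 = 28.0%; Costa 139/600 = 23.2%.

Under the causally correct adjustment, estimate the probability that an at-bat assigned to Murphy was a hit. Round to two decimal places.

Since pitcher handedness is a pre-existing factor (not a product of the player) and it affects the outcome on its own, it is a confounder. The stratified rates, not the pooled rate, identify the causal effect.
Standardising Murphy to the population pitcher handedness mix: 0.596·268/882 + 0.404·12/118 = 0.222.

0.22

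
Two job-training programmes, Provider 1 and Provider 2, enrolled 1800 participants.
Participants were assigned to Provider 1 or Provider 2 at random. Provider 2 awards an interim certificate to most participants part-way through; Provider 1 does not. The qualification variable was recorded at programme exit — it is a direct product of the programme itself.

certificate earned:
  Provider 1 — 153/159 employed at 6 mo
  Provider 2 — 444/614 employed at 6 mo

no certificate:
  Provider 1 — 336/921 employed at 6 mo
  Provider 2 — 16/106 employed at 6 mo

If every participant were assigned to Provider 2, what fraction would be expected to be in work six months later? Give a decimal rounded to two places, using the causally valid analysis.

Because the programme influences qualification attained during the programme, qualification attained during the programme is a post-treatment mediator, not a confounder. Stratifying on it would bias the estimate; the causal effect is the crude pooled difference.
So P(outcome | do(Provider 2)) is just the pooled rate for Provider 2: 460/720 = 0.639.

0.64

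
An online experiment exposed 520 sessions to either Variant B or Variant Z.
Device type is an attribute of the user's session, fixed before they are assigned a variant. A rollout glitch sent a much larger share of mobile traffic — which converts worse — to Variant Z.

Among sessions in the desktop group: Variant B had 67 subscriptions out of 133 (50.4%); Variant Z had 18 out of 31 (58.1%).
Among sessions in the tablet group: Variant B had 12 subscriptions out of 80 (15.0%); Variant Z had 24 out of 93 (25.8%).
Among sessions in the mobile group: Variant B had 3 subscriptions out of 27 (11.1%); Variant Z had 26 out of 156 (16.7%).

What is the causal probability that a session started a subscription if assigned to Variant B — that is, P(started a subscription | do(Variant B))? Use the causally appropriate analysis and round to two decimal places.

0.25

Since device type is a pre-existing factor (not a product of the variant) and it affects the outcome on its own, it is a confounder. The stratified rates, not the pooled rate, identify the causal effect.
Standardising Variant B to the population device type mix: 0.315·67/133 + 0.333·12/80 + 0.352·3/27 = 0.248.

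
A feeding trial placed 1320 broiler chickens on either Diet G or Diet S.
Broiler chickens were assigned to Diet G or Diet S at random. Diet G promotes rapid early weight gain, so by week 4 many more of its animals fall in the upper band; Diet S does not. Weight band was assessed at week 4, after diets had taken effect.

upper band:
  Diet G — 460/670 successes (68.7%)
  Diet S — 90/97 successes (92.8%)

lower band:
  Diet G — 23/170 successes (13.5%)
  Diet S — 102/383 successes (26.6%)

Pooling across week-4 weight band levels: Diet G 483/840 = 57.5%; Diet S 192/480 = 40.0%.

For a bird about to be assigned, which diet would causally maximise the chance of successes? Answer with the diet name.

Diet G

The distribution of week-4 weight band is itself part of what the diet does — it is an intermediate outcome. Holding it fixed would remove that part of the effect; the total effect is the pooled difference.
Pooled: Diet G 57.5% vs Diet S 40.0%; Diet G is higher overall.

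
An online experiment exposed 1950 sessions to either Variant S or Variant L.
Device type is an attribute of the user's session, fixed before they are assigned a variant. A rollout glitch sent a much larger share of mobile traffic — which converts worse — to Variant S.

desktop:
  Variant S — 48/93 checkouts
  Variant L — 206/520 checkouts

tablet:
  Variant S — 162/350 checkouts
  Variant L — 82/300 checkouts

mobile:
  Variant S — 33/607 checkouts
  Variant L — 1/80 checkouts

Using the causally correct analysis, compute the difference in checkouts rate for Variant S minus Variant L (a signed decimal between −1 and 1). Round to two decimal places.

Device type satisfies the back-door criterion: it is not a descendant of the variant, and it blocks the spurious path from variant to outcome. Adjusting for it (i.e., using the within-device type rates) gives the causal effect.
Adjusting over the population distribution of device type: 0.314·(0.516−0.396) + 0.333·(0.463−0.273) + 0.352·(0.054−0.013) = +0.116.

+0.12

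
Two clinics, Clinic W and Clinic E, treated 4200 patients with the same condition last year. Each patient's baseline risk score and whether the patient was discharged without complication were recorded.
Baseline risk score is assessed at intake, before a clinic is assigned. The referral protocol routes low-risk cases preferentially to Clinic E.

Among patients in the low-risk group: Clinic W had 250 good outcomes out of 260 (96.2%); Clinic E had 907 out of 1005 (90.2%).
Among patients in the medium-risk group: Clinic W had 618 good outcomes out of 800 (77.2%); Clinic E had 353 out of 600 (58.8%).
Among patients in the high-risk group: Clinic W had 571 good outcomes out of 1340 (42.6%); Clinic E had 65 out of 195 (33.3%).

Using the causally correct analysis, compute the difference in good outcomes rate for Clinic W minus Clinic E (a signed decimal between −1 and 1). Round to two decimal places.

The stratified and pooled comparisons disagree (Clinic W wins within each baseline risk score; Clinic E wins overall), so the answer turns on the causal role of baseline risk score.
Baseline risk score is set before the clinic has any effect — it is not caused by the clinic — and it independently drives the outcome. That makes it a confounder, so the causal comparison is within baseline risk score levels.
Adjusting over the population distribution of baseline risk score: 0.301·(0.962−0.902) + 0.333·(0.772−0.588) + 0.365·(0.426−0.333) = +0.113.

+0.11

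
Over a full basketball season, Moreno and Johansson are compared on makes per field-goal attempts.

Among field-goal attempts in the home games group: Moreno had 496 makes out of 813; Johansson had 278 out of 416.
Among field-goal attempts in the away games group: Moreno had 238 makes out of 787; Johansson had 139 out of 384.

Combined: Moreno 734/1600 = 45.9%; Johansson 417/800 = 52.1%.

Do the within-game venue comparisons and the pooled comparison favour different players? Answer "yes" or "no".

no

Within each game venue level (home games 61.0% vs 66.8%; away games 30.2% vs 36.2%), Johansson has the higher rate every time. Pooled: 45.9% vs 52.1% — Johansson has the higher rate overall. They agree.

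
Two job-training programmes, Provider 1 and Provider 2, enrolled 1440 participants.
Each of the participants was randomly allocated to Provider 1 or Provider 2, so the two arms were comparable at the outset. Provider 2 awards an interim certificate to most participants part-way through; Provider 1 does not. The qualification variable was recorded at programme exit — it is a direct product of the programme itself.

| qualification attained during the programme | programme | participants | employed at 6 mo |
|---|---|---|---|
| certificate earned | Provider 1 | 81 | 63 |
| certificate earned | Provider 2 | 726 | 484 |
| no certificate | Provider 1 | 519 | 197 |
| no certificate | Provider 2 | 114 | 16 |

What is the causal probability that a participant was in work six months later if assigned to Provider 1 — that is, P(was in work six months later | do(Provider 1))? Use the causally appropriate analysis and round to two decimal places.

Qualification attained during the programme here is a post-treatment variable shaped by the programme; conditioning on it would introduce bias rather than remove it. The overall comparison is the causal one.
So P(outcome | do(Provider 1)) is just the pooled rate for Provider 1: 260/600 = 0.433.

0.43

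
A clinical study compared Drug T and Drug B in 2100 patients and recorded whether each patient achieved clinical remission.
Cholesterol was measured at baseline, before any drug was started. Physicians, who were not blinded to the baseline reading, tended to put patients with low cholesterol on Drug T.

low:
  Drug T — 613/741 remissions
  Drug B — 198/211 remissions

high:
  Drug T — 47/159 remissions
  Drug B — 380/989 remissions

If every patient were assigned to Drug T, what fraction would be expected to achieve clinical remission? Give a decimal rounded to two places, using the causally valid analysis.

The stratified and pooled comparisons disagree (Drug B wins within each cholesterol; Drug T wins overall), so the answer turns on the causal role of cholesterol.
Cholesterol differs across drugs for reasons unrelated to any effect of the drug itself, and it separately predicts the outcome — a classic confounder. We must compare within cholesterol levels.
Standardising Drug T to the population cholesterol mix: 0.453·613/741 + 0.547·47/159 = 0.537.

0.54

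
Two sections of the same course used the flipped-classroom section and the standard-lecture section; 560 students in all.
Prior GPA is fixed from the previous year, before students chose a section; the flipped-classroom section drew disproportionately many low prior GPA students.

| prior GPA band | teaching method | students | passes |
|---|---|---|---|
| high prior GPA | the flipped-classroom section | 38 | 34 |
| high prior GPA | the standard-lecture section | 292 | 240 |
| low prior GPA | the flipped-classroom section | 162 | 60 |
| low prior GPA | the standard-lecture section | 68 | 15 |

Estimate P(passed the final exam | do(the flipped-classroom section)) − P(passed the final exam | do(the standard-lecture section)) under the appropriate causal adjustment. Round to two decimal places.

+0.10

Nothing the teaching method does changes prior GPA band; the imbalance is an allocation artefact. With prior GPA band also predicting the outcome, the pooled figure is confounded, and the within-stratum comparison is the causal one.
Adjusting over the population distribution of prior GPA band: 0.589·(0.895−0.822) + 0.411·(0.370−0.221) = +0.104.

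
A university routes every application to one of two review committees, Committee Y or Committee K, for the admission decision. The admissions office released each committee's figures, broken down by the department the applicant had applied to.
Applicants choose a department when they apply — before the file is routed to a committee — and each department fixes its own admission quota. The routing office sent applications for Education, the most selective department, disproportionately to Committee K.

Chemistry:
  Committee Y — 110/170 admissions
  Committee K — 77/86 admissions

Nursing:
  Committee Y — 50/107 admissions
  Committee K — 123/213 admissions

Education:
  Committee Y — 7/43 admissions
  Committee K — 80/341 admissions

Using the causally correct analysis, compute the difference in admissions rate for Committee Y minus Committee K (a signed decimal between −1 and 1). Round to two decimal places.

-0.13

Within every department level Committee K has the higher rate, yet pooled Committee Y does — Simpson's reversal.
Department differs across review committees for reasons unrelated to any effect of the review committee itself, and it separately predicts the outcome — a classic confounder. We must compare within department levels.
Adjusting over the population distribution of department: 0.267·(0.647−0.895) + 0.333·(0.467−0.577) + 0.400·(0.163−0.235) = -0.132.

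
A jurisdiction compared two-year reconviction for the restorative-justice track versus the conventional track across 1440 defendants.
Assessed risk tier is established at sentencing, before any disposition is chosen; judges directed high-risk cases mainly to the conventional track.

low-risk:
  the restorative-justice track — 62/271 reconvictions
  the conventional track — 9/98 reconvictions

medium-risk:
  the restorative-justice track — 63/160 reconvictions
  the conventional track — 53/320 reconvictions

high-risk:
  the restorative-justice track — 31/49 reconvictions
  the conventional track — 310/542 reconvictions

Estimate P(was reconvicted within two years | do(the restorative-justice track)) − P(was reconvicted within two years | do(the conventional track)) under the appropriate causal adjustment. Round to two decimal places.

+0.14

Since assessed risk tier is a pre-existing factor (not a product of the disposition) and it affects the outcome on its own, it is a confounder. The stratified rates, not the pooled rate, identify the causal effect.
Adjusting over the population distribution of assessed risk tier: 0.256·(0.229−0.092) + 0.333·(0.394−0.166) + 0.410·(0.633−0.572) = +0.136.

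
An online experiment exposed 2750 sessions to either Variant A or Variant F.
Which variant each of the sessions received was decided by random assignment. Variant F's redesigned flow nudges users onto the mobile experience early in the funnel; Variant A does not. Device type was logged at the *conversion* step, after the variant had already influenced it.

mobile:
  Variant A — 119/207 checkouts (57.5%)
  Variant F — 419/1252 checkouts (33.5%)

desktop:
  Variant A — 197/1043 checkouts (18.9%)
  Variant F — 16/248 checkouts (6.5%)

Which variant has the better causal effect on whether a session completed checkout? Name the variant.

Because the variant influences device type, device type is a post-treatment mediator, not a confounder. Stratifying on it would bias the estimate; the causal effect is the crude pooled difference.
Pooled: Variant A 25.3% vs Variant F 29.0%; Variant F is higher overall.

Variant F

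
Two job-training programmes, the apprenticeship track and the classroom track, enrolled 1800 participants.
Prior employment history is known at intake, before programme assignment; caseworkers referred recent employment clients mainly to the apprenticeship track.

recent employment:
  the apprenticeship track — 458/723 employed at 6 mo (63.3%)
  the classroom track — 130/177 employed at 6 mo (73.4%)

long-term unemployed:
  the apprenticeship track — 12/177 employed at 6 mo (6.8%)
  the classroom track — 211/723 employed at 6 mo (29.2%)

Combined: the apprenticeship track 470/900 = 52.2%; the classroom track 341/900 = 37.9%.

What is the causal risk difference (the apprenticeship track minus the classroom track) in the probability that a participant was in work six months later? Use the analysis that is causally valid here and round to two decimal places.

-0.16

the classroom track is higher inside every prior employment history stratum but the apprenticeship track is higher in aggregate. Whether to stratify depends on how prior employment history relates to the programme.
Here prior employment history is a common cause — it drives both which programme a case falls under and the outcome. The crude comparison mixes populations; the stratum-specific rates are the causally relevant ones.
Adjusting over the population distribution of prior employment history: 0.500·(0.633−0.734) + 0.500·(0.068−0.292) = -0.163.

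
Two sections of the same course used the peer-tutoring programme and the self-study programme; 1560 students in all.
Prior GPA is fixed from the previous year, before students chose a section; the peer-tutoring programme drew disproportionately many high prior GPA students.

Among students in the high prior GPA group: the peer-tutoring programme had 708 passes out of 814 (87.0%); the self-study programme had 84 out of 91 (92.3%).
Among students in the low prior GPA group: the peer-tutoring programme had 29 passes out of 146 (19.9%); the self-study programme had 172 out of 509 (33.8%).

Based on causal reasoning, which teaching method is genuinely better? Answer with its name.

The stratified and pooled comparisons disagree (the self-study programme wins within each prior GPA band; the peer-tutoring programme wins overall), so the answer turns on the causal role of prior GPA band.
Prior GPA band satisfies the back-door criterion: it is not a descendant of the teaching method, and it blocks the spurious path from teaching method to outcome. Adjusting for it (i.e., using the within-prior GPA band rates) gives the causal effect.
Within each level — high prior GPA: 87.0% vs 92.3%; low prior GPA: 19.9% vs 33.8% — the self-study programme is higher every time.

the self-study programme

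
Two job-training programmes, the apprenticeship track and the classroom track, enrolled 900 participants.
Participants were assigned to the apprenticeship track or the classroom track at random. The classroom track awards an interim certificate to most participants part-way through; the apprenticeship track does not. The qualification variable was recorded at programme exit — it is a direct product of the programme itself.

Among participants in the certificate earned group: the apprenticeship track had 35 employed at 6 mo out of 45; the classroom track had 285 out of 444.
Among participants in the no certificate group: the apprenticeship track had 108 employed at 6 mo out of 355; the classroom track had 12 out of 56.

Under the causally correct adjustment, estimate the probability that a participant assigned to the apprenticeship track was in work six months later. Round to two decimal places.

Qualification attained during the programme is recorded after the programme and is itself shifted by it — it sits on the causal path from programme to outcome. Conditioning on a mediator would strip out part of the effect we want; the pooled comparison gives the total causal effect.
So P(outcome | do(the apprenticeship track)) is just the pooled rate for the apprenticeship track: 143/400 = 0.357.

0.36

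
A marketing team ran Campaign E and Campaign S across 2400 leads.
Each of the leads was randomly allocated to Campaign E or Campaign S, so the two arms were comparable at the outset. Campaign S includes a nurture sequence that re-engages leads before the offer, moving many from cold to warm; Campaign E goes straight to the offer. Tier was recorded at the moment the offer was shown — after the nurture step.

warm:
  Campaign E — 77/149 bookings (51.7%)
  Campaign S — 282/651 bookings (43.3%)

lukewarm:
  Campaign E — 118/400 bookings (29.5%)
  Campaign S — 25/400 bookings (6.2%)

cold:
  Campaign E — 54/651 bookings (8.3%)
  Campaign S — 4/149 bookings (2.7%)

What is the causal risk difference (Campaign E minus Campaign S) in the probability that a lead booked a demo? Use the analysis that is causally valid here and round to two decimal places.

Within every engagement tier level Campaign E has the higher rate, yet pooled Campaign S does — Simpson's reversal.
Engagement tier is recorded after the campaign and is itself shifted by it — it sits on the causal path from campaign to outcome. Conditioning on a mediator would strip out part of the effect we want; the pooled comparison gives the total causal effect.
The causal difference is the pooled difference: 0.207 − 0.259 = -0.052.

-0.05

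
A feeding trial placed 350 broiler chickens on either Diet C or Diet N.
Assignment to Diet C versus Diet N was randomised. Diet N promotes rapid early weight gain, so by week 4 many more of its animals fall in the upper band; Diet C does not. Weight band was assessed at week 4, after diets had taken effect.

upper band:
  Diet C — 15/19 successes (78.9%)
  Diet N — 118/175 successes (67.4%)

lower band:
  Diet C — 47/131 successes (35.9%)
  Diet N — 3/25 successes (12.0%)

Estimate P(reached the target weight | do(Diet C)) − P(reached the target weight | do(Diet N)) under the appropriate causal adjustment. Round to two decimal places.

The stratified and pooled comparisons disagree (Diet C wins within each week-4 weight band; Diet N wins overall), so the answer turns on the causal role of week-4 weight band.
Stratifying would compare diets among broiler chickens the diets themselves sorted into week-4 weight band groups — a form of selection on an intermediate. The unconditioned pooled rates give the total causal effect.
The causal difference is the pooled difference: 0.413 − 0.605 = -0.192.

-0.19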